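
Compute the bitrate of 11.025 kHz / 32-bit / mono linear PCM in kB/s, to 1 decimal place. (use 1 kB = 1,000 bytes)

44.1 kB/s

Bit rate = 11,025 × 32 × 1 = 352,800 bits/s.
352,800 / 8 = 44,100 B/s = 44.1 kB/s.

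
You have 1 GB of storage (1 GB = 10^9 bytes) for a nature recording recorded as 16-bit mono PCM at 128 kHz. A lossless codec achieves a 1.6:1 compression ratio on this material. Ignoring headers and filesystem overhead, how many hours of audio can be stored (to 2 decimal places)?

Uncompressed byte rate = 128,000 × 2 × 1 = 256,000 bytes/s.
After 1.6:1 compression, effective rate ≈ 160000 bytes/s.
Capacity = 1 × 1,000,000,000 = 1,000,000,000 bytes.
1,000,000,000 / effective rate ≈ 6250 s → 1.74 hours.

1.74 hours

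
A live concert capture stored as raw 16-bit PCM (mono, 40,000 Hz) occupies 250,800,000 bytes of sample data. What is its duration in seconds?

3,135 seconds

Byte rate = 40,000 × 2 × 1 = 80,000 bytes/s.
Duration = 250,800,000 / 80,000 = 3,135 s.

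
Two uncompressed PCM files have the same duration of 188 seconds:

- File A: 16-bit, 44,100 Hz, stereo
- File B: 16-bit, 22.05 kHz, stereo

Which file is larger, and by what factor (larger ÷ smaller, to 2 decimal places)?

File A, by a factor of 2.00

File A: 44,100 × 2 × 2 = 176,400 bytes/s.
File B: 22,050 × 2 × 2 = 88,200 bytes/s.
File A is larger; ratio = 33,163,200 / 16,581,600 = 2.00.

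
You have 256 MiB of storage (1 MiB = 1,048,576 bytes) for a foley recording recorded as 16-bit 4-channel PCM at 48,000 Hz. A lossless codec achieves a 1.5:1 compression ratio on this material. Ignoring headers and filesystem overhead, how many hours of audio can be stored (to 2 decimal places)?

Uncompressed byte rate = 48,000 × 2 × 4 = 384,000 bytes/s.
After 1.5:1 compression, effective rate ≈ 256000 bytes/s.
Capacity = 256 × 1,048,576 = 268,435,456 bytes.
268,435,456 / effective rate ≈ 1048.58 s → 0.29 hours.

0.29 hours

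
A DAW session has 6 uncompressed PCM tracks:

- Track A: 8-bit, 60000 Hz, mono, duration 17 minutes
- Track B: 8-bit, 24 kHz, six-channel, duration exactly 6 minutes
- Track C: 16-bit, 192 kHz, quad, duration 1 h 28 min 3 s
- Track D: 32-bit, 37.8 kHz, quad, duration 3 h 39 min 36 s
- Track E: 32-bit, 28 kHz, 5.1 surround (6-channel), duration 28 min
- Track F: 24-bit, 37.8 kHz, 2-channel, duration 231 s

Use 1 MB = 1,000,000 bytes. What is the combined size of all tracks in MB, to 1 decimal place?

Track A: 17 minutes = 1,020 s; 60,000 × 1,020 × 1 × 1 = 61,200,000 bytes.
Track B: exactly 6 minutes = 360 s; 24,000 × 360 × 1 × 6 = 51,840,000 bytes.
Track C: 1 h 28 min 3 s = 5,283 s; 192,000 × 5,283 × 2 × 4 = 8,114,688,000 bytes.
Track D: 3 h 39 min 36 s = 13,176 s; 37,800 × 13,176 × 4 × 4 = 7,968,844,800 bytes.
Track E: 28 min = 1,680 s; 28,000 × 1,680 × 4 × 6 = 1,128,960,000 bytes.
Track F: 37,800 × 231 × 3 × 2 = 52,390,800 bytes.
Total = 17,377,923,600 bytes = 17377.9 MB.

17377.9 MB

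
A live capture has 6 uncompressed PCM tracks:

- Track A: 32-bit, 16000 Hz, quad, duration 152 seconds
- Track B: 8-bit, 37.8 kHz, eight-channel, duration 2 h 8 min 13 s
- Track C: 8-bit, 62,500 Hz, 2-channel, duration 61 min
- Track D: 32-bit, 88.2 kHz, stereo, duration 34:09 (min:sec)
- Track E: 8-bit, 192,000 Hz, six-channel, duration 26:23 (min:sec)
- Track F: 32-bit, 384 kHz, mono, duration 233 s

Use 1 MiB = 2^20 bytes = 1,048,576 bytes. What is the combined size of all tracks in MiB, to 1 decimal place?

Track A: 16,000 × 152 × 4 × 4 = 38,912,000 bytes.
Track B: 2 h 8 min 13 s = 7,693 s; 37,800 × 7,693 × 1 × 8 = 2,326,363,200 bytes.
Track C: 61 min = 3,660 s; 62,500 × 3,660 × 1 × 2 = 457,500,000 bytes.
Track D: 34:09 (min:sec) = 2,049 s; 88,200 × 2,049 × 4 × 2 = 1,445,774,400 bytes.
Track E: 26:23 (min:sec) = 1,583 s; 192,000 × 1,583 × 1 × 6 = 1,823,616,000 bytes.
Track F: 384,000 × 233 × 4 × 1 = 357,888,000 bytes.
Total = 6,450,053,600 bytes = 6151.3 MiB.

6151.3 MiB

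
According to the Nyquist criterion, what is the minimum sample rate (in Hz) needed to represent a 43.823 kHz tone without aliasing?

87,646 Hz

Minimum sample rate = 2 × 43,823 Hz = 87,646 Hz.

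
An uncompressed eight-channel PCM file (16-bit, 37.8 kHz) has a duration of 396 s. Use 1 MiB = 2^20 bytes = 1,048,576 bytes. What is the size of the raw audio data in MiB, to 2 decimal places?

Bytes = 37,800 samples/s × 396 s × 2 bytes/sample × 8 ch = 239,500,800 bytes.
239,500,800 / 1,048,576 = 228.41 MiB.

228.41 MiB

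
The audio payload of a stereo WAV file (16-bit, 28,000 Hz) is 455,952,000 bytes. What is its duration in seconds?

4,071 seconds

Byte rate = 28,000 × 2 × 2 = 112,000 bytes/s.
Duration = 455,952,000 / 112,000 = 4,071 s.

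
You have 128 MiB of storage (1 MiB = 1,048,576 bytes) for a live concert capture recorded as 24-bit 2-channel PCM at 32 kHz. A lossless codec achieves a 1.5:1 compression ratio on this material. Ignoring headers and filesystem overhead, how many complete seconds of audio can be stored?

1,048 seconds

Uncompressed byte rate = 32,000 × 3 × 2 = 192,000 bytes/s.
After 1.5:1 compression, effective rate ≈ 128000 bytes/s.
Capacity = 128 × 1,048,576 = 134,217,728 bytes.
134,217,728 / effective rate ≈ 1048.58 s → 1,048 seconds.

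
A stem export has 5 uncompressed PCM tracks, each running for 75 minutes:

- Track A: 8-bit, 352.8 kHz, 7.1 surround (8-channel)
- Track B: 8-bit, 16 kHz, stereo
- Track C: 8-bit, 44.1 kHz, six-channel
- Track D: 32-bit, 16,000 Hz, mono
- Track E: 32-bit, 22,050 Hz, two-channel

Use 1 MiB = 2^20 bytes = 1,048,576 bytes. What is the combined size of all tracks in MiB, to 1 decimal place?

14417.0 MiB

75 minutes = 4,500 s.
Track A: 352,800 × 4,500 × 1 × 8 = 12,700,800,000 bytes.
Track B: 16,000 × 4,500 × 1 × 2 = 144,000,000 bytes.
Track C: 44,100 × 4,500 × 1 × 6 = 1,190,700,000 bytes.
Track D: 16,000 × 4,500 × 4 × 1 = 288,000,000 bytes.
Track E: 22,050 × 4,500 × 4 × 2 = 793,800,000 bytes.
Total = 15,117,300,000 bytes = 14417.0 MiB.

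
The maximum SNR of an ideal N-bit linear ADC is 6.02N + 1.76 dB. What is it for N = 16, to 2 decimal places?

98.08 dB

6.02 × 16 + 1.76 = 98.08 dB.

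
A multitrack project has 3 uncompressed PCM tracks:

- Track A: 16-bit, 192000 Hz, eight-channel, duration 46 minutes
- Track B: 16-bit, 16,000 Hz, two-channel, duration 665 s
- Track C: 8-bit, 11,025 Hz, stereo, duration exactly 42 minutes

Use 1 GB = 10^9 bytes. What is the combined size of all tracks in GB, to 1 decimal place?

8.6 GB

Track A: 46 minutes = 2,760 s; 192,000 × 2,760 × 2 × 8 = 8,478,720,000 bytes.
Track B: 16,000 × 665 × 2 × 2 = 42,560,000 bytes.
Track C: exactly 42 minutes = 2,520 s; 11,025 × 2,520 × 1 × 2 = 55,566,000 bytes.
Total = 8,576,846,000 bytes = 8.6 GB.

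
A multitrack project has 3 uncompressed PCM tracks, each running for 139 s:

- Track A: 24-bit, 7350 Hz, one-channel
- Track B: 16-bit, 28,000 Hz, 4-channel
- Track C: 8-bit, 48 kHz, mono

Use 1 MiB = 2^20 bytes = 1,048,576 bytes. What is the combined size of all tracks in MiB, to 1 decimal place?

39.0 MiB

Track A: 7,350 × 139 × 3 × 1 = 3,064,950 bytes.
Track B: 28,000 × 139 × 2 × 4 = 31,136,000 bytes.
Track C: 48,000 × 139 × 1 × 1 = 6,672,000 bytes.
Total = 40,872,950 bytes = 39.0 MiB.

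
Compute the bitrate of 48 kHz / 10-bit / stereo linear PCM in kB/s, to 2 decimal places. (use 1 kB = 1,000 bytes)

120.00 kB/s

Bit rate = 48,000 × 10 × 2 = 960,000 bits/s.
960,000 / 8 = 120,000 B/s = 120.00 kB/s.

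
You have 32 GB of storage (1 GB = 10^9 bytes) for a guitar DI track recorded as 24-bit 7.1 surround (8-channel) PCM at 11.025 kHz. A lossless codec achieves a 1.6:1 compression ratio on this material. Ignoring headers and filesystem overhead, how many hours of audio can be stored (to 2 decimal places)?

53.75 hours

Uncompressed byte rate = 11,025 × 3 × 8 = 264,600 bytes/s.
After 1.6:1 compression, effective rate ≈ 165375 bytes/s.
Capacity = 32 × 1,000,000,000 = 32,000,000,000 bytes.
32,000,000,000 / effective rate ≈ 193499.62 s → 53.75 hours.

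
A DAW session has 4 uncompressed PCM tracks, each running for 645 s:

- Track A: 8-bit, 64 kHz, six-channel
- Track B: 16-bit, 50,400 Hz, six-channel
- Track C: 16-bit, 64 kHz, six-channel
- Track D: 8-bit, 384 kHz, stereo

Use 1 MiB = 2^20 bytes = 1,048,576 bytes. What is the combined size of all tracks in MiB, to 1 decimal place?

Track A: 64,000 × 645 × 1 × 6 = 247,680,000 bytes.
Track B: 50,400 × 645 × 2 × 6 = 390,096,000 bytes.
Track C: 64,000 × 645 × 2 × 6 = 495,360,000 bytes.
Track D: 384,000 × 645 × 1 × 2 = 495,360,000 bytes.
Total = 1,628,496,000 bytes = 1553.1 MiB.

1553.1 MiB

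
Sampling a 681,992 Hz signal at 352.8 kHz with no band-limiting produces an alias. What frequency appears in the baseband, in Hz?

Nyquist = 352,800/2 = 176,400 Hz; 681,992 Hz exceeds it.
Alias = |681,992 − 2×352,800| = |681,992 − 705,600| = 23,608 Hz.

23,608 Hz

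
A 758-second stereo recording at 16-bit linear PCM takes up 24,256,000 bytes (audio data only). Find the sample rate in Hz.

Bytes = sample_rate × seconds × bytes_per_sample × channels.
sample_rate = 24,256,000 / (758 × 2 × 2) = 24,256,000 / 3,032 = 8,000 Hz.

8,000 Hz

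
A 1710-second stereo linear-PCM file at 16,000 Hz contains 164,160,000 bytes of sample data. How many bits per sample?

24 bits

Bytes per sample = 164,160,000 / (16,000 × 1,710 × 2) = 164,160,000 / 54,720,000 = 3.
Bit depth = 3 × 8 = 24 bits.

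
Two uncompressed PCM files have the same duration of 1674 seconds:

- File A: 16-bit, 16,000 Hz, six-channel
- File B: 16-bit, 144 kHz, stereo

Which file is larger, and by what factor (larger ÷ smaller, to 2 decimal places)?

File B, by a factor of 3.00

File A: 16,000 × 2 × 6 = 192,000 bytes/s.
File B: 144,000 × 2 × 2 = 576,000 bytes/s.
File B is larger; ratio = 964,224,000 / 321,408,000 = 3.00.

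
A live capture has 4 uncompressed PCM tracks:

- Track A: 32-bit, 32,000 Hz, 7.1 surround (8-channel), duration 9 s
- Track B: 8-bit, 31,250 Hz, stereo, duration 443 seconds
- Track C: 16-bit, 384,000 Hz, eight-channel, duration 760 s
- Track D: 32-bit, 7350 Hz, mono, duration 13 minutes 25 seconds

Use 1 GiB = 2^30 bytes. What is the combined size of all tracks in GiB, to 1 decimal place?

Track A: 32,000 × 9 × 4 × 8 = 9,216,000 bytes.
Track B: 31,250 × 443 × 1 × 2 = 27,687,500 bytes.
Track C: 384,000 × 760 × 2 × 8 = 4,669,440,000 bytes.
Track D: 13 minutes 25 seconds = 805 s; 7,350 × 805 × 4 × 1 = 23,667,000 bytes.
Total = 4,730,010,500 bytes = 4.4 GiB.

4.4 GiB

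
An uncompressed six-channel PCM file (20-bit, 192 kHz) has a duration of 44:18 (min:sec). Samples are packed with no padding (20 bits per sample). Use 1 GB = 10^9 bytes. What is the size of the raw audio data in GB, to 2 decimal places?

7.66 GB

Duration = 44:18 (min:sec) = 2,658 s.
Bits = 192,000 × 2,658 × 20 × 6 = 61,240,320,000 bits = 7,655,040,000 bytes.
7,655,040,000 / 1,000,000,000 = 7.66 GB.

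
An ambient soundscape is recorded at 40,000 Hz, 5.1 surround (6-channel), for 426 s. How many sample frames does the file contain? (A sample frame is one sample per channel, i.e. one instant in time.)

40,000 samples/s × 426 s = 17,040,000 frames.

17,040,000 sample frames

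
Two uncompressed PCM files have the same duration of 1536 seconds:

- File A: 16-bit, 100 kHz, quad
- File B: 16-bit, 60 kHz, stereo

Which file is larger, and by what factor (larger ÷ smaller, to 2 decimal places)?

File A: 100,000 × 2 × 4 = 800,000 bytes/s.
File B: 60,000 × 2 × 2 = 240,000 bytes/s.
File A is larger; ratio = 1,228,800,000 / 368,640,000 = 3.33.

File A, by a factor of 3.33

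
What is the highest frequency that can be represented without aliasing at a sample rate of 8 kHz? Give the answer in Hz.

4,000 Hz

Nyquist frequency = sample rate / 2 = 8,000 / 2 = 4,000 Hz.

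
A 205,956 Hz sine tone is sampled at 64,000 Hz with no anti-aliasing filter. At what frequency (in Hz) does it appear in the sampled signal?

13,956 Hz

Nyquist = 64,000/2 = 32,000 Hz; 205,956 Hz exceeds it.
Alias = |205,956 − 3×64,000| = |205,956 − 192,000| = 13,956 Hz.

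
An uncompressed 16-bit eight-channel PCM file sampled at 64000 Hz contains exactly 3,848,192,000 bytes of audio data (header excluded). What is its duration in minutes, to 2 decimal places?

62.63 minutes

Byte rate = 64,000 × 2 × 8 = 1,024,000 bytes/s.
Duration = 3,848,192,000 / 1,024,000 = 3,758 s.
3,758 s / 60 = 62.63 minutes.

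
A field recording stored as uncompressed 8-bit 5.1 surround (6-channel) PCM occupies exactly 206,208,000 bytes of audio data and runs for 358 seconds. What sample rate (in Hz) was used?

96,000 Hz

Bytes = sample_rate × seconds × bytes_per_sample × channels.
sample_rate = 206,208,000 / (358 × 1 × 6) = 206,208,000 / 2,148 = 96,000 Hz.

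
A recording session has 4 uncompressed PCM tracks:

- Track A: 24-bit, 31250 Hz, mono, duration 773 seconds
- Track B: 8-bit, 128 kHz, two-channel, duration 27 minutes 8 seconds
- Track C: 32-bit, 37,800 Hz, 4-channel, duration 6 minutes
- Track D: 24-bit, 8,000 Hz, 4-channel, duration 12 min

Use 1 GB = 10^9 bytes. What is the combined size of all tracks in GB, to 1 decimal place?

0.8 GB

Track A: 31,250 × 773 × 3 × 1 = 72,468,750 bytes.
Track B: 27 minutes 8 seconds = 1,628 s; 128,000 × 1,628 × 1 × 2 = 416,768,000 bytes.
Track C: 6 minutes = 360 s; 37,800 × 360 × 4 × 4 = 217,728,000 bytes.
Track D: 12 min = 720 s; 8,000 × 720 × 3 × 4 = 69,120,000 bytes.
Total = 776,084,750 bytes = 0.8 GB.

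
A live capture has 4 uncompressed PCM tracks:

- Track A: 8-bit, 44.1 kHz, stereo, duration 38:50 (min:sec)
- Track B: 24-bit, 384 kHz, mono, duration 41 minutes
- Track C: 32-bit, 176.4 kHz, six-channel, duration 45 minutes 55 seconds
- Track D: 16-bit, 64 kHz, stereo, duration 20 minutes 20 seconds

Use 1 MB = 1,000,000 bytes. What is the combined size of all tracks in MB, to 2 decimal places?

Track A: 38:50 (min:sec) = 2,330 s; 44,100 × 2,330 × 1 × 2 = 205,506,000 bytes.
Track B: 41 minutes = 2,460 s; 384,000 × 2,460 × 3 × 1 = 2,833,920,000 bytes.
Track C: 45 minutes 55 seconds = 2,755 s; 176,400 × 2,755 × 4 × 6 = 11,663,568,000 bytes.
Track D: 20 minutes 20 seconds = 1,220 s; 64,000 × 1,220 × 2 × 2 = 312,320,000 bytes.
Total = 15,015,314,000 bytes = 15015.31 MB.

15015.31 MB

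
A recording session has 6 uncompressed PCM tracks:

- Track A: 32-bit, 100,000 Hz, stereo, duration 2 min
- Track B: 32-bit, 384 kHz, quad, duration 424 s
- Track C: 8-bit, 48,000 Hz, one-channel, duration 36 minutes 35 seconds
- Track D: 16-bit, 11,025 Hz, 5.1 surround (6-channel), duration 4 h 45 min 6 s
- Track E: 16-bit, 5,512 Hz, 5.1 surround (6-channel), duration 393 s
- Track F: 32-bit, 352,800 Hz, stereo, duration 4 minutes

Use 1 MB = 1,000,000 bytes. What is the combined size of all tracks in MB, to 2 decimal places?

5772.91 MB

Track A: 2 min = 120 s; 100,000 × 120 × 4 × 2 = 96,000,000 bytes.
Track B: 384,000 × 424 × 4 × 4 = 2,605,056,000 bytes.
Track C: 36 minutes 35 seconds = 2,195 s; 48,000 × 2,195 × 1 × 1 = 105,360,000 bytes.
Track D: 4 h 45 min 6 s = 17,106 s; 11,025 × 17,106 × 2 × 6 = 2,263,123,800 bytes.
Track E: 5,512 × 393 × 2 × 6 = 25,994,592 bytes.
Track F: 4 minutes = 240 s; 352,800 × 240 × 4 × 2 = 677,376,000 bytes.
Total = 5,772,910,392 bytes = 5772.91 MB.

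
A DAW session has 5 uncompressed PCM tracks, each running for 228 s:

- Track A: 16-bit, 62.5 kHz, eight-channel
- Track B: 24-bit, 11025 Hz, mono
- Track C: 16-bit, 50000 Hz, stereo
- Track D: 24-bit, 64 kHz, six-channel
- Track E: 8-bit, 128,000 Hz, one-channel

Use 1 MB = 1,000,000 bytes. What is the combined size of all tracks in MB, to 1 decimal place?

573.0 MB

Track A: 62,500 × 228 × 2 × 8 = 228,000,000 bytes.
Track B: 11,025 × 228 × 3 × 1 = 7,541,100 bytes.
Track C: 50,000 × 228 × 2 × 2 = 45,600,000 bytes.
Track D: 64,000 × 228 × 3 × 6 = 262,656,000 bytes.
Track E: 128,000 × 228 × 1 × 1 = 29,184,000 bytes.
Total = 572,981,100 bytes = 573.0 MB.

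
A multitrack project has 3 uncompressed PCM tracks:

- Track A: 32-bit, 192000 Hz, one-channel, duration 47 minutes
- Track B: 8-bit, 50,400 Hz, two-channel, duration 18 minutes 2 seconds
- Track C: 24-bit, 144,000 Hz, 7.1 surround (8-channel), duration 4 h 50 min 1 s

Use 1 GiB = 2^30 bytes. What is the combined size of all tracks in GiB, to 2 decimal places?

58.13 GiB

Track A: 47 minutes = 2,820 s; 192,000 × 2,820 × 4 × 1 = 2,165,760,000 bytes.
Track B: 18 minutes 2 seconds = 1,082 s; 50,400 × 1,082 × 1 × 2 = 109,065,600 bytes.
Track C: 4 h 50 min 1 s = 17,401 s; 144,000 × 17,401 × 3 × 8 = 60,137,856,000 bytes.
Total = 62,412,681,600 bytes = 58.13 GiB.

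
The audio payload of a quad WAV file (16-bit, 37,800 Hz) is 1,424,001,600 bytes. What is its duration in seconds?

4,709 seconds

Byte rate = 37,800 × 2 × 4 = 302,400 bytes/s.
Duration = 1,424,001,600 / 302,400 = 4,709 s.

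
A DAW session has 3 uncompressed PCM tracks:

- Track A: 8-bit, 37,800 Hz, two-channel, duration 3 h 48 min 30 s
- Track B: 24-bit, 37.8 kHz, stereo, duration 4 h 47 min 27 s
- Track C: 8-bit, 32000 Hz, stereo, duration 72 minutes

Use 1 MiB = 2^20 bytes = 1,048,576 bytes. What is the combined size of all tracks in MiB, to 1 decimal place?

Track A: 3 h 48 min 30 s = 13,710 s; 37,800 × 13,710 × 1 × 2 = 1,036,476,000 bytes.
Track B: 4 h 47 min 27 s = 17,247 s; 37,800 × 17,247 × 3 × 2 = 3,911,619,600 bytes.
Track C: 72 minutes = 4,320 s; 32,000 × 4,320 × 1 × 2 = 276,480,000 bytes.
Total = 5,224,575,600 bytes = 4982.5 MiB.

4982.5 MiB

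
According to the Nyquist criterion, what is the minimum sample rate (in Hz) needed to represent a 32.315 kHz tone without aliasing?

64,630 Hz

Minimum sample rate = 2 × 32,315 Hz = 64,630 Hz.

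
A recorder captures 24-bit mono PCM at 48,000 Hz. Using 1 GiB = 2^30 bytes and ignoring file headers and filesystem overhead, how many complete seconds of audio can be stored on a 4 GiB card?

Uncompressed byte rate = 48,000 × 3 × 1 = 144,000 bytes/s.
Capacity = 4 × 1,073,741,824 = 4,294,967,296 bytes.
4,294,967,296 / 144,000 ≈ 29826.16 s → 29,826 seconds.

29,826 seconds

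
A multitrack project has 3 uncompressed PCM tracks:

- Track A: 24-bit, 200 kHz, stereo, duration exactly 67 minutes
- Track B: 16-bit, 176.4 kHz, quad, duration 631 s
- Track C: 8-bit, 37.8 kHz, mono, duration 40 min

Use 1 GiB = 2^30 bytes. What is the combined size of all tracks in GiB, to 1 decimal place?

5.4 GiB

Track A: exactly 67 minutes = 4,020 s; 200,000 × 4,020 × 3 × 2 = 4,824,000,000 bytes.
Track B: 176,400 × 631 × 2 × 4 = 890,467,200 bytes.
Track C: 40 min = 2,400 s; 37,800 × 2,400 × 1 × 1 = 90,720,000 bytes.
Total = 5,805,187,200 bytes = 5.4 GiB.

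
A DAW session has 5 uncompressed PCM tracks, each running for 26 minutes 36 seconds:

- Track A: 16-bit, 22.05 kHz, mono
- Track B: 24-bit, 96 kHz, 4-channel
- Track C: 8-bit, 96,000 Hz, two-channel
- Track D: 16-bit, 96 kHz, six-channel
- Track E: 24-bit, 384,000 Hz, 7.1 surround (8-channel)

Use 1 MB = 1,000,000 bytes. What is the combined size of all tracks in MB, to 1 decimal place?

26 minutes 36 seconds = 1,596 s.
Track A: 22,050 × 1,596 × 2 × 1 = 70,383,600 bytes.
Track B: 96,000 × 1,596 × 3 × 4 = 1,838,592,000 bytes.
Track C: 96,000 × 1,596 × 1 × 2 = 306,432,000 bytes.
Track D: 96,000 × 1,596 × 2 × 6 = 1,838,592,000 bytes.
Track E: 384,000 × 1,596 × 3 × 8 = 14,708,736,000 bytes.
Total = 18,762,735,600 bytes = 18762.7 MB.

18762.7 MB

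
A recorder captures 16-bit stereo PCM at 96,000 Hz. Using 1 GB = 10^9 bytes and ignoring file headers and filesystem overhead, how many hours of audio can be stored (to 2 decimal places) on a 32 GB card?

Uncompressed byte rate = 96,000 × 2 × 2 = 384,000 bytes/s.
Capacity = 32 × 1,000,000,000 = 32,000,000,000 bytes.
32,000,000,000 / 384,000 ≈ 83333.33 s → 23.15 hours.

23.15 hours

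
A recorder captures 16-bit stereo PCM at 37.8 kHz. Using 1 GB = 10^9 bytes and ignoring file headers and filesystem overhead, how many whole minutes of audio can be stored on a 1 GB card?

110 minutes

Uncompressed byte rate = 37,800 × 2 × 2 = 151,200 bytes/s.
Capacity = 1 × 1,000,000,000 = 1,000,000,000 bytes.
1,000,000,000 / 151,200 ≈ 6613.76 s → 110 minutes.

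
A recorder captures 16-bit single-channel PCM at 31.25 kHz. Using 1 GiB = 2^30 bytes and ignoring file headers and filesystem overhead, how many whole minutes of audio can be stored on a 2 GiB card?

Uncompressed byte rate = 31,250 × 2 × 1 = 62,500 bytes/s.
Capacity = 2 × 1,073,741,824 = 2,147,483,648 bytes.
2,147,483,648 / 62,500 ≈ 34359.74 s → 572 minutes.

572 minutes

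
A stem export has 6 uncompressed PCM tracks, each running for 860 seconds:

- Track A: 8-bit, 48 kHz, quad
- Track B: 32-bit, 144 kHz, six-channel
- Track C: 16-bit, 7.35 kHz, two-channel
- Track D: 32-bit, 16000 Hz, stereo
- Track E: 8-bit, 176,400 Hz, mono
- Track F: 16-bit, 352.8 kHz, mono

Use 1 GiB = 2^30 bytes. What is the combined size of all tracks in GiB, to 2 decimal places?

3.75 GiB

Track A: 48,000 × 860 × 1 × 4 = 165,120,000 bytes.
Track B: 144,000 × 860 × 4 × 6 = 2,972,160,000 bytes.
Track C: 7,350 × 860 × 2 × 2 = 25,284,000 bytes.
Track D: 16,000 × 860 × 4 × 2 = 110,080,000 bytes.
Track E: 176,400 × 860 × 1 × 1 = 151,704,000 bytes.
Track F: 352,800 × 860 × 2 × 1 = 606,816,000 bytes.
Total = 4,031,164,000 bytes = 3.75 GiB.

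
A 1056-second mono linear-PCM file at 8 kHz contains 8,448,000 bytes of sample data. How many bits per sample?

8 bits

Bytes per sample = 8,448,000 / (8,000 × 1,056 × 1) = 8,448,000 / 8,448,000 = 1.
Bit depth = 1 × 8 = 8 bits.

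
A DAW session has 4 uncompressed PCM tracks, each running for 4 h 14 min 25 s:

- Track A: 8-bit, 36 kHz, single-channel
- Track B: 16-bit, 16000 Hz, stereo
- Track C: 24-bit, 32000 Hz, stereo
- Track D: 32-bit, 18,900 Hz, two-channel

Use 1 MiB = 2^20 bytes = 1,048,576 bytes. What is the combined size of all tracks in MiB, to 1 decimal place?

4 h 14 min 25 s = 15,265 s.
Track A: 36,000 × 15,265 × 1 × 1 = 549,540,000 bytes.
Track B: 16,000 × 15,265 × 2 × 2 = 976,960,000 bytes.
Track C: 32,000 × 15,265 × 3 × 2 = 2,930,880,000 bytes.
Track D: 18,900 × 15,265 × 4 × 2 = 2,308,068,000 bytes.
Total = 6,765,448,000 bytes = 6452.0 MiB.

6452.0 MiB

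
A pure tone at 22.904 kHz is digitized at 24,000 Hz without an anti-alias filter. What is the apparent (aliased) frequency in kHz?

Nyquist = 24,000/2 = 12,000 Hz; 22,904 Hz exceeds it.
Alias = |22,904 − 1×24,000| = |22,904 − 24,000| = 1,096 Hz = 1.096 kHz.

1.096 kHz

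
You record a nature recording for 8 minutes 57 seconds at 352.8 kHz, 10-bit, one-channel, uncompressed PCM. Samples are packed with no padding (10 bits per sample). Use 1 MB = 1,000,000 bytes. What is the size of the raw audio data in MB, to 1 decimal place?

Duration = 8 minutes 57 seconds = 537 s.
Bits = 352,800 × 537 × 10 × 1 = 1,894,536,000 bits = 236,817,000 bytes.
236,817,000 / 1,000,000 = 236.8 MB.

236.8 MB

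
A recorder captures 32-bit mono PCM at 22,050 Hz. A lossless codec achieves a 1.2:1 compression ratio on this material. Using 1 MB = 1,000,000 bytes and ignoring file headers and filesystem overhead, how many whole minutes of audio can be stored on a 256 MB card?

58 minutes

Uncompressed byte rate = 22,050 × 4 × 1 = 88,200 bytes/s.
After 1.2:1 compression, effective rate ≈ 73500 bytes/s.
Capacity = 256 × 1,000,000 = 256,000,000 bytes.
256,000,000 / effective rate ≈ 3482.99 s → 58 minutes.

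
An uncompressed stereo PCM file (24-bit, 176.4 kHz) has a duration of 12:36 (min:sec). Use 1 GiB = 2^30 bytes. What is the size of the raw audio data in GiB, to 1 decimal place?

0.7 GiB

Duration = 12:36 (min:sec) = 756 s.
Bytes = 176,400 samples/s × 756 s × 3 bytes/sample × 2 ch = 800,150,400 bytes.
800,150,400 / 1,073,741,824 = 0.7 GiB.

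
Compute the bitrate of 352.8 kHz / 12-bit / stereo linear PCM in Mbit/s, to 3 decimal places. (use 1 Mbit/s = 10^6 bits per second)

8.467 Mbit/s

Bit rate = 352,800 × 12 × 2 = 8,467,200 bits/s.
= 8.467 Mbit/s.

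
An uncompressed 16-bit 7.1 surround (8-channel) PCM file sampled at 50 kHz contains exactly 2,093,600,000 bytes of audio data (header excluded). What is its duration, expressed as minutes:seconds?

43:37

Byte rate = 50,000 × 2 × 8 = 800,000 bytes/s.
Duration = 2,093,600,000 / 800,000 = 2,617 s.
2,617 s = 43:37.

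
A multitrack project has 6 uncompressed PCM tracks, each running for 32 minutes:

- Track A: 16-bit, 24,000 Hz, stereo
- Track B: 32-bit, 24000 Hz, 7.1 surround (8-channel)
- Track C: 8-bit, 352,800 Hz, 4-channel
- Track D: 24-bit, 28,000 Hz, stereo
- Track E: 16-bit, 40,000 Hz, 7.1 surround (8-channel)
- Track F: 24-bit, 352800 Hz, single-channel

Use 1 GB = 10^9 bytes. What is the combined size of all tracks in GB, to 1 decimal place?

8.0 GB

32 minutes = 1,920 s.
Track A: 24,000 × 1,920 × 2 × 2 = 184,320,000 bytes.
Track B: 24,000 × 1,920 × 4 × 8 = 1,474,560,000 bytes.
Track C: 352,800 × 1,920 × 1 × 4 = 2,709,504,000 bytes.
Track D: 28,000 × 1,920 × 3 × 2 = 322,560,000 bytes.
Track E: 40,000 × 1,920 × 2 × 8 = 1,228,800,000 bytes.
Track F: 352,800 × 1,920 × 3 × 1 = 2,032,128,000 bytes.
Total = 7,951,872,000 bytes = 8.0 GB.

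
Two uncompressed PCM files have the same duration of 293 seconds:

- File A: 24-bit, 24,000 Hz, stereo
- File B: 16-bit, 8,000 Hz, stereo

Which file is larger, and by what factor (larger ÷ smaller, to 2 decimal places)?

File A, by a factor of 4.50

File A: 24,000 × 3 × 2 = 144,000 bytes/s.
File B: 8,000 × 2 × 2 = 32,000 bytes/s.
File A is larger; ratio = 42,192,000 / 9,376,000 = 4.50.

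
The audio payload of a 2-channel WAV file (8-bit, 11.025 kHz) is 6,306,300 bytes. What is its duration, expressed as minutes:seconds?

4:46

Byte rate = 11,025 × 1 × 2 = 22,050 bytes/s.
Duration = 6,306,300 / 22,050 = 286 s.
286 s = 4:46.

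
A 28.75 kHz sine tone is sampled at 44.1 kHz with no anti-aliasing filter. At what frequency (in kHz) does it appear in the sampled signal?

15.35 kHz

Nyquist = 44,100/2 = 22,050 Hz; 28,750 Hz exceeds it.
Alias = |28,750 − 1×44,100| = |28,750 − 44,100| = 15,350 Hz = 15.35 kHz.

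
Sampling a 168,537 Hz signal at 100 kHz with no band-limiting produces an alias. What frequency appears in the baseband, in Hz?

31,463 Hz

Nyquist = 100,000/2 = 50,000 Hz; 168,537 Hz exceeds it.
Alias = |168,537 − 2×100,000| = |168,537 − 200,000| = 31,463 Hz.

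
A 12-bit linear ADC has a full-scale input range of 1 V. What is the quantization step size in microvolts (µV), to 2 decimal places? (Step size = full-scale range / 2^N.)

1 V / 2^12 = 1 / 4,096 V = 244.14 µV.

244.14 µV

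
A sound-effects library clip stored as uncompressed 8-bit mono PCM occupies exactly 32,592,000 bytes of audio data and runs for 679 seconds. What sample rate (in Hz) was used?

Bytes = sample_rate × seconds × bytes_per_sample × channels.
sample_rate = 32,592,000 / (679 × 1 × 1) = 32,592,000 / 679 = 48,000 Hz.

48,000 Hz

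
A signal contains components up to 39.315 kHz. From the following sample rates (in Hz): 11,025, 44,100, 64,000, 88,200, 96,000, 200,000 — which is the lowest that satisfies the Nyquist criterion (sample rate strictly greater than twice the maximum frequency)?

Need sample rate > 2 × 39,315 = 78,630 Hz.
Lowest listed rate above 78,630 Hz is 88,200 Hz.

88,200 Hz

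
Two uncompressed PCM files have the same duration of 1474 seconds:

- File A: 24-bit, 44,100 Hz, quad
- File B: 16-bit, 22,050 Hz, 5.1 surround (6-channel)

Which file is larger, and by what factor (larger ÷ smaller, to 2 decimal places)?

File A: 44,100 × 3 × 4 = 529,200 bytes/s.
File B: 22,050 × 2 × 6 = 264,600 bytes/s.
File A is larger; ratio = 780,040,800 / 390,020,400 = 2.00.

File A, by a factor of 2.00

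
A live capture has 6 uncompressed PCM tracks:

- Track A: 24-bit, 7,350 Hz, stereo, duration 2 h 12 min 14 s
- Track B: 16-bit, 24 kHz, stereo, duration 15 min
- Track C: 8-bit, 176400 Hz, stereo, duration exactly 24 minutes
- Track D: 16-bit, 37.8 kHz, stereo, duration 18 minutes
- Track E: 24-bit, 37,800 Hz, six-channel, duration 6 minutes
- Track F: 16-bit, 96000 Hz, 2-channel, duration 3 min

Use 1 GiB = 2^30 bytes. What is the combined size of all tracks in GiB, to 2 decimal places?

Track A: 2 h 12 min 14 s = 7,934 s; 7,350 × 7,934 × 3 × 2 = 349,889,400 bytes.
Track B: 15 min = 900 s; 24,000 × 900 × 2 × 2 = 86,400,000 bytes.
Track C: exactly 24 minutes = 1,440 s; 176,400 × 1,440 × 1 × 2 = 508,032,000 bytes.
Track D: 18 minutes = 1,080 s; 37,800 × 1,080 × 2 × 2 = 163,296,000 bytes.
Track E: 6 minutes = 360 s; 37,800 × 360 × 3 × 6 = 244,944,000 bytes.
Track F: 3 min = 180 s; 96,000 × 180 × 2 × 2 = 69,120,000 bytes.
Total = 1,421,681,400 bytes = 1.32 GiB.

1.32 GiB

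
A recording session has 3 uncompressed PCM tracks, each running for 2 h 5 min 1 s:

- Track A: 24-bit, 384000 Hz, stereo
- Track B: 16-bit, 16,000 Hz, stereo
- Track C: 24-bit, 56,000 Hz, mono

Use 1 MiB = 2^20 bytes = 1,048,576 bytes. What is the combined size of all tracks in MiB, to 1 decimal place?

2 h 5 min 1 s = 7,501 s.
Track A: 384,000 × 7,501 × 3 × 2 = 17,282,304,000 bytes.
Track B: 16,000 × 7,501 × 2 × 2 = 480,064,000 bytes.
Track C: 56,000 × 7,501 × 3 × 1 = 1,260,168,000 bytes.
Total = 19,022,536,000 bytes = 18141.3 MiB.

18141.3 MiB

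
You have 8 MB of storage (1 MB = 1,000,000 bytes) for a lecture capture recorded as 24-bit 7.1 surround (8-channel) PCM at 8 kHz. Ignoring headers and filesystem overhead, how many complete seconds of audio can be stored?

Uncompressed byte rate = 8,000 × 3 × 8 = 192,000 bytes/s.
Capacity = 8 × 1,000,000 = 8,000,000 bytes.
8,000,000 / 192,000 ≈ 41.67 s → 41 seconds.

41 seconds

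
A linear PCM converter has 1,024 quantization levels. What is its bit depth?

log2(1,024) = 10.

10 bits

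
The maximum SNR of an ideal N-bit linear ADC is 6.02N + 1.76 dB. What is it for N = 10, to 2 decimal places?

6.02 × 10 + 1.76 = 61.96 dB.

61.96 dB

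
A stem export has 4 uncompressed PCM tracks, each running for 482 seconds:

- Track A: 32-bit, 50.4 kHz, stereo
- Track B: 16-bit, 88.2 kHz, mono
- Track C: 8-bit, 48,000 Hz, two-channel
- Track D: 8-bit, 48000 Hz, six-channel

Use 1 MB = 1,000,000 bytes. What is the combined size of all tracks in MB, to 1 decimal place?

464.5 MB

Track A: 50,400 × 482 × 4 × 2 = 194,342,400 bytes.
Track B: 88,200 × 482 × 2 × 1 = 85,024,800 bytes.
Track C: 48,000 × 482 × 1 × 2 = 46,272,000 bytes.
Track D: 48,000 × 482 × 1 × 6 = 138,816,000 bytes.
Total = 464,455,200 bytes = 464.5 MB.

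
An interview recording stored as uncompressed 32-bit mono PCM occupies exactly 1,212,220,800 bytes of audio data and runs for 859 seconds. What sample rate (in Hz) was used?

352,800 Hz

Bytes = sample_rate × seconds × bytes_per_sample × channels.
sample_rate = 1,212,220,800 / (859 × 4 × 1) = 1,212,220,800 / 3,436 = 352,800 Hz.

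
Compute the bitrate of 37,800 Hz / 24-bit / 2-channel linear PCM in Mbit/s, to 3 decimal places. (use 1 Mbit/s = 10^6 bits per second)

1.814 Mbit/s

Bit rate = 37,800 × 24 × 2 = 1,814,400 bits/s.
= 1.814 Mbit/s.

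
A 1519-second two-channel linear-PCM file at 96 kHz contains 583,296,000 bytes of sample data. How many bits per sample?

16 bits

Bytes per sample = 583,296,000 / (96,000 × 1,519 × 2) = 583,296,000 / 291,648,000 = 2.
Bit depth = 2 × 8 = 16 bits.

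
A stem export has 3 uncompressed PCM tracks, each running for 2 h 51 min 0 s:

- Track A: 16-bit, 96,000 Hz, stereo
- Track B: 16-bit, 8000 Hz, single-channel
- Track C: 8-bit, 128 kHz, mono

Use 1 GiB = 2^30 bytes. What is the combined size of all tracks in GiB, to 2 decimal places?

5.05 GiB

2 h 51 min 0 s = 10,260 s.
Track A: 96,000 × 10,260 × 2 × 2 = 3,939,840,000 bytes.
Track B: 8,000 × 10,260 × 2 × 1 = 164,160,000 bytes.
Track C: 128,000 × 10,260 × 1 × 1 = 1,313,280,000 bytes.
Total = 5,417,280,000 bytes = 5.05 GiB.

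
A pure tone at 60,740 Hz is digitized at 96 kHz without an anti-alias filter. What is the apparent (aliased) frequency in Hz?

Nyquist = 96,000/2 = 48,000 Hz; 60,740 Hz exceeds it.
Alias = |60,740 − 1×96,000| = |60,740 − 96,000| = 35,260 Hz.

35,260 Hz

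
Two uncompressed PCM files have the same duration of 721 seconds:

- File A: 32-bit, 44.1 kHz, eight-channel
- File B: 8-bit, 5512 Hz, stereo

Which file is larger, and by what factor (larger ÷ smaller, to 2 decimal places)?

File A, by a factor of 128.01

File A: 44,100 × 4 × 8 = 1,411,200 bytes/s.
File B: 5,512 × 1 × 2 = 11,024 bytes/s.
File A is larger; ratio = 1,017,475,200 / 7,948,304 = 128.01.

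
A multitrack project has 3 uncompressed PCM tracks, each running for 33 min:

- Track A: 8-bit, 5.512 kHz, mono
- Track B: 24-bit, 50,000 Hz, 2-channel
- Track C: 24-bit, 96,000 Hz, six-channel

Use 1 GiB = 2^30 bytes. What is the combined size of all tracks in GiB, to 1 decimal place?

3.7 GiB

33 min = 1,980 s.
Track A: 5,512 × 1,980 × 1 × 1 = 10,913,760 bytes.
Track B: 50,000 × 1,980 × 3 × 2 = 594,000,000 bytes.
Track C: 96,000 × 1,980 × 3 × 6 = 3,421,440,000 bytes.
Total = 4,026,353,760 bytes = 3.7 GiB.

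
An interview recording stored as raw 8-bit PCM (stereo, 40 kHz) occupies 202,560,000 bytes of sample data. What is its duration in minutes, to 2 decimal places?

Byte rate = 40,000 × 1 × 2 = 80,000 bytes/s.
Duration = 202,560,000 / 80,000 = 2,532 s.
2,532 s / 60 = 42.20 minutes.

42.20 minutes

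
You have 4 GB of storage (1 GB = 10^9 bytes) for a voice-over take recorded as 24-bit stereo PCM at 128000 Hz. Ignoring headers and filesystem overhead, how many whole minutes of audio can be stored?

Uncompressed byte rate = 128,000 × 3 × 2 = 768,000 bytes/s.
Capacity = 4 × 1,000,000,000 = 4,000,000,000 bytes.
4,000,000,000 / 768,000 ≈ 5208.33 s → 86 minutes.

86 minutes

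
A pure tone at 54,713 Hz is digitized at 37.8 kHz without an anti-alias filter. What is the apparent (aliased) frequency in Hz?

16,913 Hz

Nyquist = 37,800/2 = 18,900 Hz; 54,713 Hz exceeds it.
Alias = |54,713 − 1×37,800| = |54,713 − 37,800| = 16,913 Hz.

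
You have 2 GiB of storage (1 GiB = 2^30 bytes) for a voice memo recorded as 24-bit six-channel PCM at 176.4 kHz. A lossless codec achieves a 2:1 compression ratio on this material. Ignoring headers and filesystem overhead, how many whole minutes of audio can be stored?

22 minutes

Uncompressed byte rate = 176,400 × 3 × 6 = 3,175,200 bytes/s.
After 2:1 compression, effective rate ≈ 1587600 bytes/s.
Capacity = 2 × 1,073,741,824 = 2,147,483,648 bytes.
2,147,483,648 / effective rate ≈ 1352.66 s → 22 minutes.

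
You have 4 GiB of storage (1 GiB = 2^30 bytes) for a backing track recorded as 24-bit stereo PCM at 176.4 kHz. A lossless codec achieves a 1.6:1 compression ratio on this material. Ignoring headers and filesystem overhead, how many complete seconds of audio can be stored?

6,492 seconds

Uncompressed byte rate = 176,400 × 3 × 2 = 1,058,400 bytes/s.
After 1.6:1 compression, effective rate ≈ 661500 bytes/s.
Capacity = 4 × 1,073,741,824 = 4,294,967,296 bytes.
4,294,967,296 / effective rate ≈ 6492.77 s → 6,492 seconds.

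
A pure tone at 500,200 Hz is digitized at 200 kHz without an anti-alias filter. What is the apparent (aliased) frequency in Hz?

99,800 Hz

Nyquist = 200,000/2 = 100,000 Hz; 500,200 Hz exceeds it.
Alias = |500,200 − 3×200,000| = |500,200 − 600,000| = 99,800 Hz.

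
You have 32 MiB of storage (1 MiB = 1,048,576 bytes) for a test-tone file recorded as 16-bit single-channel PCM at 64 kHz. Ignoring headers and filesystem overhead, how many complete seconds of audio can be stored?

262 seconds

Uncompressed byte rate = 64,000 × 2 × 1 = 128,000 bytes/s.
Capacity = 32 × 1,048,576 = 33,554,432 bytes.
33,554,432 / 128,000 ≈ 262.14 s → 262 seconds.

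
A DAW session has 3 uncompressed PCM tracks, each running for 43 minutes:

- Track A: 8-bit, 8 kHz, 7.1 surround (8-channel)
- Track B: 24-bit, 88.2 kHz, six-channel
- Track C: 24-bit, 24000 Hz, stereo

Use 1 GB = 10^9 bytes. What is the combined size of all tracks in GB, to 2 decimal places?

4.63 GB

43 minutes = 2,580 s.
Track A: 8,000 × 2,580 × 1 × 8 = 165,120,000 bytes.
Track B: 88,200 × 2,580 × 3 × 6 = 4,096,008,000 bytes.
Track C: 24,000 × 2,580 × 3 × 2 = 371,520,000 bytes.
Total = 4,632,648,000 bytes = 4.63 GB.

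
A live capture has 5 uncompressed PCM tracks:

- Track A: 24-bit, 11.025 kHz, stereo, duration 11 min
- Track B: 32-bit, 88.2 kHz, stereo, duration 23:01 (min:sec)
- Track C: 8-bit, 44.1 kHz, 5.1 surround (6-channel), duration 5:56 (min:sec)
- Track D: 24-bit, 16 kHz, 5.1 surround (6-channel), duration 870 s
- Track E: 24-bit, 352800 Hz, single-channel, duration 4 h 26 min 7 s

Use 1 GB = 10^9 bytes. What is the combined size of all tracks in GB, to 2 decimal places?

Track A: 11 min = 660 s; 11,025 × 660 × 3 × 2 = 43,659,000 bytes.
Track B: 23:01 (min:sec) = 1,381 s; 88,200 × 1,381 × 4 × 2 = 974,433,600 bytes.
Track C: 5:56 (min:sec) = 356 s; 44,100 × 356 × 1 × 6 = 94,197,600 bytes.
Track D: 16,000 × 870 × 3 × 6 = 250,560,000 bytes.
Track E: 4 h 26 min 7 s = 15,967 s; 352,800 × 15,967 × 3 × 1 = 16,899,472,800 bytes.
Total = 18,262,323,000 bytes = 18.26 GB.

18.26 GB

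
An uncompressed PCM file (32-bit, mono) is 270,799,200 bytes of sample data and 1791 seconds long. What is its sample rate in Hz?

Bytes = sample_rate × seconds × bytes_per_sample × channels.
sample_rate = 270,799,200 / (1,791 × 4 × 1) = 270,799,200 / 7,164 = 37,800 Hz.

37,800 Hz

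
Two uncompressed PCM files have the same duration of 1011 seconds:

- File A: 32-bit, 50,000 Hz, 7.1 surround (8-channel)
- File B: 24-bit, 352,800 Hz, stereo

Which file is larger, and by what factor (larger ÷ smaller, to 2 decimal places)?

File A: 50,000 × 4 × 8 = 1,600,000 bytes/s.
File B: 352,800 × 3 × 2 = 2,116,800 bytes/s.
File B is larger; ratio = 2,140,084,800 / 1,617,600,000 = 1.32.

File B, by a factor of 1.32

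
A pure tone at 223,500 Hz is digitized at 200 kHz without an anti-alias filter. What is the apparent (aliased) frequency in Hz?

23,500 Hz

Nyquist = 200,000/2 = 100,000 Hz; 223,500 Hz exceeds it.
Alias = |223,500 − 1×200,000| = |223,500 − 200,000| = 23,500 Hz.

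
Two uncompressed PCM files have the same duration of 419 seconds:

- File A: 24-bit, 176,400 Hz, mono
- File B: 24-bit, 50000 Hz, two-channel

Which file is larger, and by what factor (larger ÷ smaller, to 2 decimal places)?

File A: 176,400 × 3 × 1 = 529,200 bytes/s.
File B: 50,000 × 3 × 2 = 300,000 bytes/s.
File A is larger; ratio = 221,734,800 / 125,700,000 = 1.76.

File A, by a factor of 1.76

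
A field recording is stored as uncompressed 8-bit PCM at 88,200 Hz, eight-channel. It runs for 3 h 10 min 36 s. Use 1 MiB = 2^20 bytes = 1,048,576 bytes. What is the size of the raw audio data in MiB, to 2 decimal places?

Duration = 3 h 10 min 36 s = 11,436 s.
Bytes = 88,200 samples/s × 11,436 s × 1 bytes/sample × 8 ch = 8,069,241,600 bytes.
8,069,241,600 / 1,048,576 = 7695.43 MiB.

7695.43 MiB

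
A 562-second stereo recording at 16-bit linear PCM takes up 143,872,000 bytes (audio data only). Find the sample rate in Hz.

Bytes = sample_rate × seconds × bytes_per_sample × channels.
sample_rate = 143,872,000 / (562 × 2 × 2) = 143,872,000 / 2,248 = 64,000 Hz.

64,000 Hz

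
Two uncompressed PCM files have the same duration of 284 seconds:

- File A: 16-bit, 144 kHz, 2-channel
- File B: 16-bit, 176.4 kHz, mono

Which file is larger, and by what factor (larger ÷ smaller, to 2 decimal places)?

File A: 144,000 × 2 × 2 = 576,000 bytes/s.
File B: 176,400 × 2 × 1 = 352,800 bytes/s.
File A is larger; ratio = 163,584,000 / 100,195,200 = 1.63.

File A, by a factor of 1.63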